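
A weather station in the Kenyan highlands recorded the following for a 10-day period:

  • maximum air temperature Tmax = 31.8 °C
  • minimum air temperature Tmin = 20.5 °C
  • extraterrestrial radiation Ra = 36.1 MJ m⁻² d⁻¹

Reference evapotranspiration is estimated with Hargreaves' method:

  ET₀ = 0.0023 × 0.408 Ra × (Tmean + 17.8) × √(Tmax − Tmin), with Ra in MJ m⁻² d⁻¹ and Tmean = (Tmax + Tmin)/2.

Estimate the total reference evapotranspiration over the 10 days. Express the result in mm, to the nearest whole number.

Tmean = (31.8 + 20.5)/2 = 26.15 °C
0.408 Ra = 0.408 × 36.1 = 14.7288 mm/d equivalent
ET₀ = 0.0023 × 14.7288 × (26.15 + 17.8) × √11.3 = 0.0023 × 14.7288 × 43.95 × 3.3615 = 5.0048 mm/d
Over 10 days: 5.0048 × 10 = 50.048 mm

50 mm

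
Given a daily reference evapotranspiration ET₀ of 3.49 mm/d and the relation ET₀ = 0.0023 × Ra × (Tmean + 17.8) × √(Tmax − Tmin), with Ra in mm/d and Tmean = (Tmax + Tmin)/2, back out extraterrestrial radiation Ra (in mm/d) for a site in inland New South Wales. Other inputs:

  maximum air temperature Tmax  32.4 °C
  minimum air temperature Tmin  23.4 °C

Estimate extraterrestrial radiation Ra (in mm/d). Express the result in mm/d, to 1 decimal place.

11.1 mm/d

Tmean = 27.90 °C; √ΔT = 3.0000
Ra = ET₀ / [0.0023 × (Tmean+17.8) × √ΔT] = 3.49 / (0.0023 × 45.70 × 3.0000) = 11.068 mm/d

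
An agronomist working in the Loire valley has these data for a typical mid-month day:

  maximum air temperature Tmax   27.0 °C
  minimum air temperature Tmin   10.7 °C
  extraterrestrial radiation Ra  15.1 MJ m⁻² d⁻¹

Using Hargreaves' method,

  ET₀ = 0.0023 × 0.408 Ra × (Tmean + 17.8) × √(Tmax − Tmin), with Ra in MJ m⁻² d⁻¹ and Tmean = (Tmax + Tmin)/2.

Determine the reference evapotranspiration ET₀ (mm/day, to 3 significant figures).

2.10 mm/day

Tmean = (27.0 + 10.7)/2 = 18.85 °C
0.408 Ra = 0.408 × 15.1 = 6.1608 mm/d equivalent
ET₀ = 0.0023 × 6.1608 × (18.85 + 17.8) × √16.3 = 0.0023 × 6.1608 × 36.65 × 4.0373 = 2.0967 mm/d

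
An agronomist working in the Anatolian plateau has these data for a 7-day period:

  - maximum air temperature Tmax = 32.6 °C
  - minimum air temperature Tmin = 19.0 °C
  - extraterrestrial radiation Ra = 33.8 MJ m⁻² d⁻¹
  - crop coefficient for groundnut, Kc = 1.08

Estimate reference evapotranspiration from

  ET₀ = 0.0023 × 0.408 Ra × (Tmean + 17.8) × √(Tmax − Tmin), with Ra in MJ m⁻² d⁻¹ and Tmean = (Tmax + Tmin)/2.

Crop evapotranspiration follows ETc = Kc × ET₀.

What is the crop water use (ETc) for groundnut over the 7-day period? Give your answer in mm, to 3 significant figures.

38.6 mm

Tmean = (32.6 + 19.0)/2 = 25.80 °C
0.408 Ra = 0.408 × 33.8 = 13.7904 mm/d equivalent
ET₀ = 0.0023 × 13.7904 × (25.80 + 17.8) × √13.6 = 0.0023 × 13.7904 × 43.60 × 3.6878 = 5.0999 mm/d
ETc = Kc × ET₀ = 1.08 × 5.0999 = 5.5079 mm/d
Over 7 days: 5.5079 × 7 = 38.555 mm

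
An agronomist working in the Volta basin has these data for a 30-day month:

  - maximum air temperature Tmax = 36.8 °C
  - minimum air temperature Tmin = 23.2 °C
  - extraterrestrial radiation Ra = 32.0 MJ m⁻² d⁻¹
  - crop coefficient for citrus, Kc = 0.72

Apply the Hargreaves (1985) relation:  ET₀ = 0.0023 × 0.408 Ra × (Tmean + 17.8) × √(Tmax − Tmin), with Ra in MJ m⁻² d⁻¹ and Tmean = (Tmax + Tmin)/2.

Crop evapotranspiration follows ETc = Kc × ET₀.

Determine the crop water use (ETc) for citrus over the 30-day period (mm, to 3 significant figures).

Tmean = (36.8 + 23.2)/2 = 30.00 °C
0.408 Ra = 0.408 × 32.0 = 13.0560 mm/d equivalent
ET₀ = 0.0023 × 13.0560 × (30.00 + 17.8) × √13.6 = 0.0023 × 13.0560 × 47.80 × 3.6878 = 5.2934 mm/d
ETc = Kc × ET₀ = 0.72 × 5.2934 = 3.8112 mm/d
Over 30 days: 3.8112 × 30 = 114.336 mm

114 mm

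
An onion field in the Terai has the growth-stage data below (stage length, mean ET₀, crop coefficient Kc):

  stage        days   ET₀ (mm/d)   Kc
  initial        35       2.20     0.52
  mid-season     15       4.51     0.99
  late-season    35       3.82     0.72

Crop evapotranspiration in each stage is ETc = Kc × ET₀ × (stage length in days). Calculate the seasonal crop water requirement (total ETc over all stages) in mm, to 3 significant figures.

203 mm

initial: 0.52 × 2.20 × 35 = 40.04 mm
mid-season: 0.99 × 4.51 × 15 = 66.97 mm
late-season: 0.72 × 3.82 × 35 = 96.26 mm
Seasonal total = 203.27 mm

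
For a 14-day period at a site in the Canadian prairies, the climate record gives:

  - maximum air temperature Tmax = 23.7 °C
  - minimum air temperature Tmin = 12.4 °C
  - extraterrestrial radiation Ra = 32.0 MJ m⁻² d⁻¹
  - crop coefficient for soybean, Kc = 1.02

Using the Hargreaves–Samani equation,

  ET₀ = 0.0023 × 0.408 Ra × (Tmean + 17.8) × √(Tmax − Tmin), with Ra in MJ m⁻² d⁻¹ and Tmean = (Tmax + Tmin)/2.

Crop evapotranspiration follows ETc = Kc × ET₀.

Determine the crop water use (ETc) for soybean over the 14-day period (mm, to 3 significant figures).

Tmean = (23.7 + 12.4)/2 = 18.05 °C
0.408 Ra = 0.408 × 32.0 = 13.0560 mm/d equivalent
ET₀ = 0.0023 × 13.0560 × (18.05 + 17.8) × √11.3 = 0.0023 × 13.0560 × 35.85 × 3.3615 = 3.6188 mm/d
ETc = Kc × ET₀ = 1.02 × 3.6188 = 3.6912 mm/d
Over 14 days: 3.6912 × 14 = 51.677 mm

51.7 mm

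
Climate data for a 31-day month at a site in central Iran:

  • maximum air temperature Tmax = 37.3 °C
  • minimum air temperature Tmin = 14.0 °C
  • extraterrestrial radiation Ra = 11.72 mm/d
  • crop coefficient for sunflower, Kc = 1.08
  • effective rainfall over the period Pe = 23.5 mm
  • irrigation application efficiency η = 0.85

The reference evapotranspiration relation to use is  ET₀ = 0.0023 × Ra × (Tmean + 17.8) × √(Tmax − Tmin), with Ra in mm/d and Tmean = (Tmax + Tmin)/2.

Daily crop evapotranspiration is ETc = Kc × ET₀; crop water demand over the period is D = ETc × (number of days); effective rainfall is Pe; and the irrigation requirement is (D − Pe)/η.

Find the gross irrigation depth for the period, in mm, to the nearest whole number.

195 mm

Tmean = (37.3 + 14.0)/2 = 25.65 °C
ET₀ = 0.0023 × 11.72 × (25.65 + 17.8) × √23.3 = 0.0023 × 11.72 × 43.45 × 4.8270 = 5.6536 mm/d
ETc = Kc × ET₀ = 1.08 × 5.6536 = 6.1059 mm/d
Crop demand D = ETc × 31 d = 6.1059 × 31 = 189.283 mm
D − Pe = 189.283 − 23.5 = 165.783 mm
Gross irrigation = 165.783 / 0.85 = 195.039 mm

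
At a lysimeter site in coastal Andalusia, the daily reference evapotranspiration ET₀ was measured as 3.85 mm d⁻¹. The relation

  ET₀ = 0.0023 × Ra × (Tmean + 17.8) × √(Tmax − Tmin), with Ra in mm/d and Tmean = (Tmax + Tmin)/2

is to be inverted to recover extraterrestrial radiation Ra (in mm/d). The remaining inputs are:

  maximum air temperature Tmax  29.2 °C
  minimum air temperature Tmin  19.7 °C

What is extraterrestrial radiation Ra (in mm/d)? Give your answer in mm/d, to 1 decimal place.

Tmean = 24.45 °C; √ΔT = 3.0822
Ra = ET₀ / [0.0023 × (Tmean+17.8) × √ΔT] = 3.85 / (0.0023 × 42.25 × 3.0822) = 12.854 mm/d

12.9 mm/d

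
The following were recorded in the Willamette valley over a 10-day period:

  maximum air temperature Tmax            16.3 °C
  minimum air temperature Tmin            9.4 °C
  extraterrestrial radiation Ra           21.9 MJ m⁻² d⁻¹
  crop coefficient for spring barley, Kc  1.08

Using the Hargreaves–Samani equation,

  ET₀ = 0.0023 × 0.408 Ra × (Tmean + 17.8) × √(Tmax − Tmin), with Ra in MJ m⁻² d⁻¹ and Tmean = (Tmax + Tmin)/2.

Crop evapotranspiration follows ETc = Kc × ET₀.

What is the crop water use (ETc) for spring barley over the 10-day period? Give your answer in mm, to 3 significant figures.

17.9 mm

Tmean = (16.3 + 9.4)/2 = 12.85 °C
0.408 Ra = 0.408 × 21.9 = 8.9352 mm/d equivalent
ET₀ = 0.0023 × 8.9352 × (12.85 + 17.8) × √6.9 = 0.0023 × 8.9352 × 30.65 × 2.6268 = 1.6546 mm/d
ETc = Kc × ET₀ = 1.08 × 1.6546 = 1.7870 mm/d
Over 10 days: 1.7870 × 10 = 17.870 mm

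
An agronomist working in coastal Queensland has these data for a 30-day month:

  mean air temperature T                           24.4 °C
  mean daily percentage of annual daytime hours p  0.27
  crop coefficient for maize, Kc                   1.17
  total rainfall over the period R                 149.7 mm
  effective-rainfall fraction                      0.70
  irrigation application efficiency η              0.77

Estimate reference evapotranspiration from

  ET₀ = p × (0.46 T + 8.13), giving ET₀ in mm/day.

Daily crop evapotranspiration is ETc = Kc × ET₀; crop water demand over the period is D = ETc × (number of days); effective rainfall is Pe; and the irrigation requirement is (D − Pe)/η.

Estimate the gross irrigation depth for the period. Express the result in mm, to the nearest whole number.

102 mm

ET₀ = 0.27 × (0.46 × 24.4 + 8.13) = 0.27 × 19.354 = 5.2256 mm/d
ETc = Kc × ET₀ = 1.17 × 5.2256 = 6.1140 mm/d
Crop demand D = ETc × 30 d = 6.1140 × 30 = 183.420 mm
Pe = 0.70 × 149.7 = 104.790 mm
D − Pe = 183.420 − 104.790 = 78.630 mm
Gross irrigation = 78.630 / 0.77 = 102.117 mm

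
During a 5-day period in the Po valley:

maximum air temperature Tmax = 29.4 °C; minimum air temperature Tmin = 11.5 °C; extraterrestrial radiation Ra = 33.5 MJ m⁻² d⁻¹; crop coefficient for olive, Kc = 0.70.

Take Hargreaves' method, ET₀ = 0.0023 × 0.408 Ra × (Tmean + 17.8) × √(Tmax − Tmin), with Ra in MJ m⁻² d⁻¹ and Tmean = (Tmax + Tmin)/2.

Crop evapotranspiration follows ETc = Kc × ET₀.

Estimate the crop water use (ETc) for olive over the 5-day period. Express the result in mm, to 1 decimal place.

17.8 mm

Tmean = (29.4 + 11.5)/2 = 20.45 °C
0.408 Ra = 0.408 × 33.5 = 13.6680 mm/d equivalent
ET₀ = 0.0023 × 13.6680 × (20.45 + 17.8) × √17.9 = 0.0023 × 13.6680 × 38.25 × 4.2308 = 5.0873 mm/d
ETc = Kc × ET₀ = 0.70 × 5.0873 = 3.5611 mm/d
Over 5 days: 3.5611 × 5 = 17.806 mm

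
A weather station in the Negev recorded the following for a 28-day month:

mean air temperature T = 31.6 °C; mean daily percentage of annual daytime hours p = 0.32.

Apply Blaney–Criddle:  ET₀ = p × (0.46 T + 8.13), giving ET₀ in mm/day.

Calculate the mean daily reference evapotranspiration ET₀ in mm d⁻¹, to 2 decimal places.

ET₀ = 0.32 × (0.46 × 31.6 + 8.13) = 0.32 × 22.666 = 7.2531 mm/d

7.25 mm d⁻¹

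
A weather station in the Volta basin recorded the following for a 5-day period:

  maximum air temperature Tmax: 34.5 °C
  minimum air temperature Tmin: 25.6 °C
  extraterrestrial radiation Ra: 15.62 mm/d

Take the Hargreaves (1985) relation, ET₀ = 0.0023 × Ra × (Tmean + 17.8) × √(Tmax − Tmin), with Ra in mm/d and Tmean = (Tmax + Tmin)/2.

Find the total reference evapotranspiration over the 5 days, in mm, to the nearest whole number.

26 mm

Tmean = (34.5 + 25.6)/2 = 30.05 °C
ET₀ = 0.0023 × 15.62 × (30.05 + 17.8) × √8.9 = 0.0023 × 15.62 × 47.85 × 2.9833 = 5.1285 mm/d
Over 5 days: 5.1285 × 5 = 25.643 mm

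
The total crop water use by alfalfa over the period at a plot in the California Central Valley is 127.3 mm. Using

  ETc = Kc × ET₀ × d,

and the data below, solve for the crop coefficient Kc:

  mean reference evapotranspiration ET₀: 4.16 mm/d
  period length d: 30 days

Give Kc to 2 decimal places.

1.02

ETc = Kc × ET₀ × d  ⇒  Kc = ETc / (ET₀ × d)
Kc = 127.3 / (4.16 × 30) = 127.3 / 124.80 = 1.0200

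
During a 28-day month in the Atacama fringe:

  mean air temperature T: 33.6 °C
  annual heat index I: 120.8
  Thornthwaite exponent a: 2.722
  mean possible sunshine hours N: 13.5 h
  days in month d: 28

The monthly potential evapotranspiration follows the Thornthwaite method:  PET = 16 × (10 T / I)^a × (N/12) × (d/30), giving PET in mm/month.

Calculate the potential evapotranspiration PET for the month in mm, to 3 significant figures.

10T/I = 10 × 33.6 / 120.8 = 2.7815
(10T/I)^a = 2.7815^2.722 = 16.1930
Uncorrected PET = 16 × 16.1930 = 259.088 mm
Correction = (N/12)(d/30) = (13.5/12)(28/30) = 1.0500
PET = 259.088 × 1.0500 = 272.042 mm/month

272 mm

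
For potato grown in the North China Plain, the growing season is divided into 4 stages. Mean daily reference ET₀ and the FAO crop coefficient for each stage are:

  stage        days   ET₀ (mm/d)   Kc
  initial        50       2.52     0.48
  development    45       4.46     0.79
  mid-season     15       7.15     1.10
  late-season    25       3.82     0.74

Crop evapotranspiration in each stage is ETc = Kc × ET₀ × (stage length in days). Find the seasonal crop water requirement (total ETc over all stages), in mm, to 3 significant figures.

408 mm

initial: 0.48 × 2.52 × 50 = 60.48 mm
development: 0.79 × 4.46 × 45 = 158.55 mm
mid-season: 1.10 × 7.15 × 15 = 117.98 mm
late-season: 0.74 × 3.82 × 25 = 70.67 mm
Seasonal total = 407.68 mm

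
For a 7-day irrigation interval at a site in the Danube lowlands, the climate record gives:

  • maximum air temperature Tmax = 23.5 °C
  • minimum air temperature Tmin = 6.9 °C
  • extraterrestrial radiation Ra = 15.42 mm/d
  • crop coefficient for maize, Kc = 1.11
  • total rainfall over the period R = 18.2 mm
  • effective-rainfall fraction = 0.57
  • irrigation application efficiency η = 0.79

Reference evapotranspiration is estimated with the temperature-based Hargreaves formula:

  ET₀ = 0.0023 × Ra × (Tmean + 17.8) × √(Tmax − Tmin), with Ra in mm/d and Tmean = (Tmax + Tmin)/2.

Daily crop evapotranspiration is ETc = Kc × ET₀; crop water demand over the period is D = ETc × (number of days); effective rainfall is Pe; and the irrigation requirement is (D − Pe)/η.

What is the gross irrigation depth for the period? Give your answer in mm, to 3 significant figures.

33.8 mm

Tmean = (23.5 + 6.9)/2 = 15.20 °C
ET₀ = 0.0023 × 15.42 × (15.20 + 17.8) × √16.6 = 0.0023 × 15.42 × 33.00 × 4.0743 = 4.7685 mm/d
ETc = Kc × ET₀ = 1.11 × 4.7685 = 5.2930 mm/d
Crop demand D = ETc × 7 d = 5.2930 × 7 = 37.051 mm
Pe = 0.57 × 18.2 = 10.374 mm
D − Pe = 37.051 − 10.374 = 26.677 mm
Gross irrigation = 26.677 / 0.79 = 33.768 mm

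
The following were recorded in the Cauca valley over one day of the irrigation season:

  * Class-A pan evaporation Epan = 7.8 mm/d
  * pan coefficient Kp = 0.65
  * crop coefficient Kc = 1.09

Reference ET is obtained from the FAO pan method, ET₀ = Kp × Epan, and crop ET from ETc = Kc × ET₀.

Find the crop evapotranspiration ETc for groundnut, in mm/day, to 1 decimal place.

5.5 mm/day

ET₀ = 0.65 × 7.8 = 5.0700 mm/d
ETc = Kc × ET₀ = 1.09 × 5.0700 = 5.5263 mm/d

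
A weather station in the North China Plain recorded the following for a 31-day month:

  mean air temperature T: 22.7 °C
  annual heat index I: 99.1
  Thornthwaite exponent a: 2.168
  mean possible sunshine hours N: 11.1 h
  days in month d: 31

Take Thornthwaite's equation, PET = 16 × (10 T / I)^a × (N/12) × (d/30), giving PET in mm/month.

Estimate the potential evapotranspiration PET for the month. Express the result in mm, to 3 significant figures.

92.2 mm

10T/I = 10 × 22.7 / 99.1 = 2.2906
(10T/I)^a = 2.2906^2.168 = 6.0307
Uncorrected PET = 16 × 6.0307 = 96.491 mm
Correction = (N/12)(d/30) = (11.1/12)(31/30) = 0.9558
PET = 96.491 × 0.9558 = 92.226 mm/month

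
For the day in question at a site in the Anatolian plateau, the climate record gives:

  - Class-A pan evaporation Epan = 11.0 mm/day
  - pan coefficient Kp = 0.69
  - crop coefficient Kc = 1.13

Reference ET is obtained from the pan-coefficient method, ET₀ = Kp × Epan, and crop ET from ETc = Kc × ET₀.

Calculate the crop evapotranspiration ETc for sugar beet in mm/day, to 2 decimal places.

ET₀ = 0.69 × 11.0 = 7.5900 mm/d
ETc = Kc × ET₀ = 1.13 × 7.5900 = 8.5767 mm/d

8.58 mm/day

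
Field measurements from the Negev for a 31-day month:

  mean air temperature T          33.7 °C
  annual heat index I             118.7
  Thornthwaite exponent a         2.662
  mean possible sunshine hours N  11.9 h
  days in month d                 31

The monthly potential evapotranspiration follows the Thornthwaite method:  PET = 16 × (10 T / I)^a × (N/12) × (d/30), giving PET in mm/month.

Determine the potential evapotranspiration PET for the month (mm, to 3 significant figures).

264 mm

10T/I = 10 × 33.7 / 118.7 = 2.8391
(10T/I)^a = 2.8391^2.662 = 16.0830
Uncorrected PET = 16 × 16.0830 = 257.328 mm
Correction = (N/12)(d/30) = (11.9/12)(31/30) = 1.0247
PET = 257.328 × 1.0247 = 263.684 mm/month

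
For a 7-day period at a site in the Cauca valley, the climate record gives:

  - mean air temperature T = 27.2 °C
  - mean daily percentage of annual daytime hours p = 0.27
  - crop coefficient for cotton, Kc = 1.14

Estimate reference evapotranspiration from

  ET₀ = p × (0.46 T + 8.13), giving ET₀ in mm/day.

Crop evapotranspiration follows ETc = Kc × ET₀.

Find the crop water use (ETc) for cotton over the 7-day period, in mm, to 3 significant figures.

44.5 mm

ET₀ = 0.27 × (0.46 × 27.2 + 8.13) = 0.27 × 20.642 = 5.5733 mm/d
ETc = Kc × ET₀ = 1.14 × 5.5733 = 6.3536 mm/d
Over 7 days: 6.3536 × 7 = 44.475 mm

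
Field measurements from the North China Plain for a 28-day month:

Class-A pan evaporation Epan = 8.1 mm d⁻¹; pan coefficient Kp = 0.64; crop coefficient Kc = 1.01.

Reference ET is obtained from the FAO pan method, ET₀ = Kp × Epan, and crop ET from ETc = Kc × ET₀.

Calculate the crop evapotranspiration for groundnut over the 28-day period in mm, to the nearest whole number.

ET₀ = 0.64 × 8.1 = 5.1840 mm/d
ETc = Kc × ET₀ = 1.01 × 5.1840 = 5.2358 mm/d
Over 28 days: 5.2358 × 28 = 146.602 mm

147 mm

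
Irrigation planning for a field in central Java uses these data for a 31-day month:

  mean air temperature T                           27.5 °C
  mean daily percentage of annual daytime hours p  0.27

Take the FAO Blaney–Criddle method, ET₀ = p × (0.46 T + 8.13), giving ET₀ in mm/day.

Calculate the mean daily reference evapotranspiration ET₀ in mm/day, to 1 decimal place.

ET₀ = 0.27 × (0.46 × 27.5 + 8.13) = 0.27 × 20.780 = 5.6106 mm/d

5.6 mm/day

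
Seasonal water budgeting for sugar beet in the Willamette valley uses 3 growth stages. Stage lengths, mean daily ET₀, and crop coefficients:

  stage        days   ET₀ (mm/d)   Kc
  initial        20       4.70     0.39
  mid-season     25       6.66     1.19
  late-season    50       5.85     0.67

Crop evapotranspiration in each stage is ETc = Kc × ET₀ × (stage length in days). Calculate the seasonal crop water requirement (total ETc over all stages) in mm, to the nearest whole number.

initial: 0.39 × 4.70 × 20 = 36.66 mm
mid-season: 1.19 × 6.66 × 25 = 198.14 mm
late-season: 0.67 × 5.85 × 50 = 195.98 mm
Seasonal total = 430.78 mm

431 mm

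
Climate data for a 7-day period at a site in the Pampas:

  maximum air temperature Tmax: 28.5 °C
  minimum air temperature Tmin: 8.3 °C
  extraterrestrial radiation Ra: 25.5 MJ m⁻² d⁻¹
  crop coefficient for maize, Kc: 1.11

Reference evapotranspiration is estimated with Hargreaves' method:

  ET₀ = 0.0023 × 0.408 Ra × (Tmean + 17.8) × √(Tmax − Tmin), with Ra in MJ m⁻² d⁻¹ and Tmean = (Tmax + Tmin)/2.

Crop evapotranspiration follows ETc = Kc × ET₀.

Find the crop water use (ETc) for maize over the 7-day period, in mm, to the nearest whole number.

30 mm

Tmean = (28.5 + 8.3)/2 = 18.40 °C
0.408 Ra = 0.408 × 25.5 = 10.4040 mm/d equivalent
ET₀ = 0.0023 × 10.4040 × (18.40 + 17.8) × √20.2 = 0.0023 × 10.4040 × 36.20 × 4.4944 = 3.8932 mm/d
ETc = Kc × ET₀ = 1.11 × 3.8932 = 4.3215 mm/d
Over 7 days: 4.3215 × 7 = 30.251 mm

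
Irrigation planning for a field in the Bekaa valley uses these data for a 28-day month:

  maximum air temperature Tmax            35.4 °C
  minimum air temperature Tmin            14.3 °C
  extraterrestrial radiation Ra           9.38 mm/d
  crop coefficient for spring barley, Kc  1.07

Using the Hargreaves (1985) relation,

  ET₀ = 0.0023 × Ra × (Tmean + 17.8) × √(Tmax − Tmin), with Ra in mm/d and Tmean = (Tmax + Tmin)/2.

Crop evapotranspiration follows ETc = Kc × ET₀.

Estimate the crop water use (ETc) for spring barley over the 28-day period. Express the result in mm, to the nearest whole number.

Tmean = (35.4 + 14.3)/2 = 24.85 °C
ET₀ = 0.0023 × 9.38 × (24.85 + 17.8) × √21.1 = 0.0023 × 9.38 × 42.65 × 4.5935 = 4.2266 mm/d
ETc = Kc × ET₀ = 1.07 × 4.2266 = 4.5225 mm/d
Over 28 days: 4.5225 × 28 = 126.630 mm

127 mm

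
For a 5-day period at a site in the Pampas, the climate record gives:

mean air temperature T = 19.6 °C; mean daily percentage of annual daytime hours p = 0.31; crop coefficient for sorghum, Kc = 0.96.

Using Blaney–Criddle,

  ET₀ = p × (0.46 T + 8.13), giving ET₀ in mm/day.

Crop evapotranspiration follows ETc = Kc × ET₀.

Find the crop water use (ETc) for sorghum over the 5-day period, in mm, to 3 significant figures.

25.5 mm

ET₀ = 0.31 × (0.46 × 19.6 + 8.13) = 0.31 × 17.146 = 5.3153 mm/d
ETc = Kc × ET₀ = 0.96 × 5.3153 = 5.1027 mm/d
Over 5 days: 5.1027 × 5 = 25.514 mm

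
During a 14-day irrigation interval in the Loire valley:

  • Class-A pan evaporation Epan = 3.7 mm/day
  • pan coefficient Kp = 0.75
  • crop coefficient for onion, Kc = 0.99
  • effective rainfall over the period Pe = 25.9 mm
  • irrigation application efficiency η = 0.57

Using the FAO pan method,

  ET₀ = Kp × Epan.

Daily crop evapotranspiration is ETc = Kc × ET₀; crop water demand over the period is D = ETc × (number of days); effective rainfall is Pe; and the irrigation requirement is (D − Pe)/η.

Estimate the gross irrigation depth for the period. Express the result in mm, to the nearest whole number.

ET₀ = 0.75 × 3.7 = 2.7750 mm/d
ETc = Kc × ET₀ = 0.99 × 2.7750 = 2.7473 mm/d
Crop demand D = ETc × 14 d = 2.7473 × 14 = 38.462 mm
D − Pe = 38.462 − 25.9 = 12.562 mm
Gross irrigation = 12.562 / 0.57 = 22.039 mm

22 mm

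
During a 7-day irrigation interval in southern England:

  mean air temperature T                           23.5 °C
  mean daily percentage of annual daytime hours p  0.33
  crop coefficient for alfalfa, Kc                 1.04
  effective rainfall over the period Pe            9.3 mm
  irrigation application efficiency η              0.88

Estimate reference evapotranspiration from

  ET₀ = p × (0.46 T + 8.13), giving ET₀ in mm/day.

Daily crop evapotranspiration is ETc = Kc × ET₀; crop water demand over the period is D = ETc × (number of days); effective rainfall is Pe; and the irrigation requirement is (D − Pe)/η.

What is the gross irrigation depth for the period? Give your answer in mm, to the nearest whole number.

41 mm

ET₀ = 0.33 × (0.46 × 23.5 + 8.13) = 0.33 × 18.940 = 6.2502 mm/d
ETc = Kc × ET₀ = 1.04 × 6.2502 = 6.5002 mm/d
Crop demand D = ETc × 7 d = 6.5002 × 7 = 45.501 mm
D − Pe = 45.501 − 9.3 = 36.201 mm
Gross irrigation = 36.201 / 0.88 = 41.138 mm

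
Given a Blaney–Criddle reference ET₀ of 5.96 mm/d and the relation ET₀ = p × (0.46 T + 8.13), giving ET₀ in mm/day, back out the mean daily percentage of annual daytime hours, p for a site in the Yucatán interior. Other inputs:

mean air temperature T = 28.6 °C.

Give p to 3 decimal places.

p = ET₀ / (0.46 T + 8.13) = 5.96 / (0.46 × 28.6 + 8.13) = 5.96 / 21.286 = 0.2800

0.280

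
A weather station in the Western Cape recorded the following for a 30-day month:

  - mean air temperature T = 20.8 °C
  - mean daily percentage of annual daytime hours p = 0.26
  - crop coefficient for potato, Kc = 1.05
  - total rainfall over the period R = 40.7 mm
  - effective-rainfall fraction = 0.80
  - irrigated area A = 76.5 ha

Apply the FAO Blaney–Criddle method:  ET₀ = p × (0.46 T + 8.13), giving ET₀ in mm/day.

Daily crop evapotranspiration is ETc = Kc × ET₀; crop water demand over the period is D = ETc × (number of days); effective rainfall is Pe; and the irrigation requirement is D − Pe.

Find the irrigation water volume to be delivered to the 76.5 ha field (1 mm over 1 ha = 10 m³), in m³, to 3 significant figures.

86000 m³

ET₀ = 0.26 × (0.46 × 20.8 + 8.13) = 0.26 × 17.698 = 4.6015 mm/d
ETc = Kc × ET₀ = 1.05 × 4.6015 = 4.8316 mm/d
Crop demand D = ETc × 30 d = 4.8316 × 30 = 144.948 mm
Pe = 0.80 × 40.7 = 32.560 mm
D − Pe = 144.948 − 32.560 = 112.388 mm
Volume = 112.388 mm × 76.5 ha × 10 = 85976.8 m³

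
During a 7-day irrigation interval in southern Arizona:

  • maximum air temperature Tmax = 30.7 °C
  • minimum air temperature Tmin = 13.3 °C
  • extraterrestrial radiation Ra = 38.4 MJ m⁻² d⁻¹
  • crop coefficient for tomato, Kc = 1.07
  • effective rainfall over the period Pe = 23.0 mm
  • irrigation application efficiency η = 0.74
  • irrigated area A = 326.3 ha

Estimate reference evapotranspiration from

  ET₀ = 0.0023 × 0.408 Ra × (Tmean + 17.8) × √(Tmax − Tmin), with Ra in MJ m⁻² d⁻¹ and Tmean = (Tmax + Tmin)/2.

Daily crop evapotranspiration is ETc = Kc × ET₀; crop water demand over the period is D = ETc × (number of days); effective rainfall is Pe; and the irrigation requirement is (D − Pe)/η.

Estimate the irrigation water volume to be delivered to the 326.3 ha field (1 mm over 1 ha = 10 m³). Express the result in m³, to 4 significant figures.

96160 m³

Tmean = (30.7 + 13.3)/2 = 22.00 °C
0.408 Ra = 0.408 × 38.4 = 15.6672 mm/d equivalent
ET₀ = 0.0023 × 15.6672 × (22.00 + 17.8) × √17.4 = 0.0023 × 15.6672 × 39.80 × 4.1713 = 5.9824 mm/d
ETc = Kc × ET₀ = 1.07 × 5.9824 = 6.4012 mm/d
Crop demand D = ETc × 7 d = 6.4012 × 7 = 44.808 mm
D − Pe = 44.808 − 23.0 = 21.808 mm
Gross irrigation = 21.808 / 0.74 = 29.470 mm
Volume = 29.470 mm × 326.3 ha × 10 = 96160.6 m³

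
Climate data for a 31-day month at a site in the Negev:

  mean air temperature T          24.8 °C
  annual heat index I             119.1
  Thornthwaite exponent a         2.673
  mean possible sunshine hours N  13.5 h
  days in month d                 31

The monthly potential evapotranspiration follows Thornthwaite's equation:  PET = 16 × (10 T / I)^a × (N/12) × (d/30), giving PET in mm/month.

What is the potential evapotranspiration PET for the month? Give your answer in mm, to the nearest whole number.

132 mm

10T/I = 10 × 24.8 / 119.1 = 2.0823
(10T/I)^a = 2.0823^2.673 = 7.1034
Uncorrected PET = 16 × 7.1034 = 113.654 mm
Correction = (N/12)(d/30) = (13.5/12)(31/30) = 1.1625
PET = 113.654 × 1.1625 = 132.123 mm/month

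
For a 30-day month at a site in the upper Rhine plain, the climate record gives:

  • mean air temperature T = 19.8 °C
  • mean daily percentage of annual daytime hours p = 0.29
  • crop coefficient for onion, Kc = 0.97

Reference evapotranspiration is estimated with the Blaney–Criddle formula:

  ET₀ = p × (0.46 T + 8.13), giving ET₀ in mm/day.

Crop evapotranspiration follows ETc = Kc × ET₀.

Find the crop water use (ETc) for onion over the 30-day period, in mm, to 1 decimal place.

ET₀ = 0.29 × (0.46 × 19.8 + 8.13) = 0.29 × 17.238 = 4.9990 mm/d
ETc = Kc × ET₀ = 0.97 × 4.9990 = 4.8490 mm/d
Over 30 days: 4.8490 × 30 = 145.470 mm

145.5 mm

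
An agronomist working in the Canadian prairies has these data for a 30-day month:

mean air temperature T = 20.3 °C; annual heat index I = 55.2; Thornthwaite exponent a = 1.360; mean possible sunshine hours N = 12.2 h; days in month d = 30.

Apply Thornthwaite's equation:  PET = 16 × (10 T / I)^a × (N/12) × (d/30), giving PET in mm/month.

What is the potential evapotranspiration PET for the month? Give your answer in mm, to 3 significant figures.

95.6 mm

10T/I = 10 × 20.3 / 55.2 = 3.6775
(10T/I)^a = 3.6775^1.360 = 5.8769
Uncorrected PET = 16 × 5.8769 = 94.030 mm
Correction = (N/12)(d/30) = (12.2/12)(30/30) = 1.0167
PET = 94.030 × 1.0167 = 95.600 mm/month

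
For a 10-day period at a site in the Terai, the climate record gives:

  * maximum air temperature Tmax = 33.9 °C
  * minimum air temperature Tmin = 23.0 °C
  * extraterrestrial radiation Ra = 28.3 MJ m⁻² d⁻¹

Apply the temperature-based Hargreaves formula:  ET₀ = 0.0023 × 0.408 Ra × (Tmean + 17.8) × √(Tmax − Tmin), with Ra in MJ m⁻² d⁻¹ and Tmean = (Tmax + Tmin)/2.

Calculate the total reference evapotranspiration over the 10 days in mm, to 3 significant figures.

40.6 mm

Tmean = (33.9 + 23.0)/2 = 28.45 °C
0.408 Ra = 0.408 × 28.3 = 11.5464 mm/d equivalent
ET₀ = 0.0023 × 11.5464 × (28.45 + 17.8) × √10.9 = 0.0023 × 11.5464 × 46.25 × 3.3015 = 4.0551 mm/d
Over 10 days: 4.0551 × 10 = 40.551 mm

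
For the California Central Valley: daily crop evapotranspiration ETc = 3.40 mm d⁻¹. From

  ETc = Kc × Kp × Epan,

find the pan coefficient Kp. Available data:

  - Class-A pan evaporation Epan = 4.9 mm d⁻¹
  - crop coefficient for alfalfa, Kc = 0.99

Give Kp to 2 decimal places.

0.70

ETc = Kc × Kp × Epan  ⇒  Kp = ETc / (Kc × Epan)
Kp = 3.40 / (0.99 × 4.9) = 3.40 / 4.851 = 0.7009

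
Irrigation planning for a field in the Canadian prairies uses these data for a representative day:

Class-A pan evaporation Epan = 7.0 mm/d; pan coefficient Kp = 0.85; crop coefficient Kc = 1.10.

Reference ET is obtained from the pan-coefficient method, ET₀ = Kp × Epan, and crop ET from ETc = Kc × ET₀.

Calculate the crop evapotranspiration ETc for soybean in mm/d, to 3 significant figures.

6.55 mm/d

ET₀ = 0.85 × 7.0 = 5.9500 mm/d
ETc = Kc × ET₀ = 1.10 × 5.9500 = 6.5450 mm/d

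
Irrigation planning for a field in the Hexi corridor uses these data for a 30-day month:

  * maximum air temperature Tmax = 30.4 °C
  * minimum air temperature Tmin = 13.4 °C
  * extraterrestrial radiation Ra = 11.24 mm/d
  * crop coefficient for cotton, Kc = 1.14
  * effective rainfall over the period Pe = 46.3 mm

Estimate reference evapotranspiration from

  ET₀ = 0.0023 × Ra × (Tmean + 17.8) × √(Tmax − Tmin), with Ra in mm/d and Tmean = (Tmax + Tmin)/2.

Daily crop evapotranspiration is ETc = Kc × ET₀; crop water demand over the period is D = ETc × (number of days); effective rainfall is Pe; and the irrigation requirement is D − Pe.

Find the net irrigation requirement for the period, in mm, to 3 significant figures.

98.4 mm

Tmean = (30.4 + 13.4)/2 = 21.90 °C
ET₀ = 0.0023 × 11.24 × (21.90 + 17.8) × √17.0 = 0.0023 × 11.24 × 39.70 × 4.1231 = 4.2316 mm/d
ETc = Kc × ET₀ = 1.14 × 4.2316 = 4.8240 mm/d
Crop demand D = ETc × 30 d = 4.8240 × 30 = 144.720 mm
D − Pe = 144.720 − 46.3 = 98.420 mm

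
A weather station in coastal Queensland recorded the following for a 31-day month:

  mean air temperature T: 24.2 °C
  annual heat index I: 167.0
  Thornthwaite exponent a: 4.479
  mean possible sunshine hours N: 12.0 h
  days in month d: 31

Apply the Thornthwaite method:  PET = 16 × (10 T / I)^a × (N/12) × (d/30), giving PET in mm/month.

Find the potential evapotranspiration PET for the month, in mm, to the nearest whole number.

10T/I = 10 × 24.2 / 167.0 = 1.4491
(10T/I)^a = 1.4491^4.479 = 5.2670
Uncorrected PET = 16 × 5.2670 = 84.272 mm
Correction = (N/12)(d/30) = (12.0/12)(31/30) = 1.0333
PET = 84.272 × 1.0333 = 87.078 mm/month

87 mm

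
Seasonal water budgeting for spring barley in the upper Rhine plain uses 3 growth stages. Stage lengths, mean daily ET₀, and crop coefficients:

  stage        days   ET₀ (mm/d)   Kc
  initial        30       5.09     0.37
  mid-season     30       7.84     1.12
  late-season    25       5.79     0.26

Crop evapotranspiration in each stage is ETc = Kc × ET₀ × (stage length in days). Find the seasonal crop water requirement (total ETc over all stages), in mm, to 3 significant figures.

initial: 0.37 × 5.09 × 30 = 56.50 mm
mid-season: 1.12 × 7.84 × 30 = 263.42 mm
late-season: 0.26 × 5.79 × 25 = 37.64 mm
Seasonal total = 357.56 mm

358 mm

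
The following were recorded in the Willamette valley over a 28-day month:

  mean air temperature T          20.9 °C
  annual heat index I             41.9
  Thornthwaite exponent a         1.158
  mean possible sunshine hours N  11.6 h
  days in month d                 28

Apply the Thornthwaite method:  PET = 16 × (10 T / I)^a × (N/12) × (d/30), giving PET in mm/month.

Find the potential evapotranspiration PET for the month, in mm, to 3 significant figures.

92.8 mm

10T/I = 10 × 20.9 / 41.9 = 4.9881
(10T/I)^a = 4.9881^1.158 = 6.4300
Uncorrected PET = 16 × 6.4300 = 102.880 mm
Correction = (N/12)(d/30) = (11.6/12)(28/30) = 0.9022
PET = 102.880 × 0.9022 = 92.818 mm/month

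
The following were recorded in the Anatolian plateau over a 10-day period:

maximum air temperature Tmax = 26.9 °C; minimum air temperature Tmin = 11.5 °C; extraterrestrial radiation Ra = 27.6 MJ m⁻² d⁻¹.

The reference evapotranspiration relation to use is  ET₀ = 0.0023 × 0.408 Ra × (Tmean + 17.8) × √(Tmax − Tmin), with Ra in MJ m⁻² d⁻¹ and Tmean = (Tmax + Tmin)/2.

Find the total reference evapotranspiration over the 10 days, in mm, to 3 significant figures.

37.6 mm

Tmean = (26.9 + 11.5)/2 = 19.20 °C
0.408 Ra = 0.408 × 27.6 = 11.2608 mm/d equivalent
ET₀ = 0.0023 × 11.2608 × (19.20 + 17.8) × √15.4 = 0.0023 × 11.2608 × 37.00 × 3.9243 = 3.7606 mm/d
Over 10 days: 3.7606 × 10 = 37.606 mm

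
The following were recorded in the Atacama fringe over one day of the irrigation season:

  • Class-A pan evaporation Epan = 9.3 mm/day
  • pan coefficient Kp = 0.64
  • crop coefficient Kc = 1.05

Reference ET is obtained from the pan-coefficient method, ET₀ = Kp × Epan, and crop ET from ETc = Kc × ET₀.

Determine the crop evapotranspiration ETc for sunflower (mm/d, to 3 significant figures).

ET₀ = 0.64 × 9.3 = 5.9520 mm/d
ETc = Kc × ET₀ = 1.05 × 5.9520 = 6.2496 mm/d

6.25 mm/d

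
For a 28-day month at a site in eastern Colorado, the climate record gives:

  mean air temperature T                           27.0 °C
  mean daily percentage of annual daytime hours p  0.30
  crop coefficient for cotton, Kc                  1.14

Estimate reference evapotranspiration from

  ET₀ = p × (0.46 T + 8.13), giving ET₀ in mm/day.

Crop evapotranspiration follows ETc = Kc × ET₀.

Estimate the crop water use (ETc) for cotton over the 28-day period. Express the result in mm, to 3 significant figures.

197 mm

ET₀ = 0.30 × (0.46 × 27.0 + 8.13) = 0.30 × 20.550 = 6.1650 mm/d
ETc = Kc × ET₀ = 1.14 × 6.1650 = 7.0281 mm/d
Over 28 days: 7.0281 × 28 = 196.787 mm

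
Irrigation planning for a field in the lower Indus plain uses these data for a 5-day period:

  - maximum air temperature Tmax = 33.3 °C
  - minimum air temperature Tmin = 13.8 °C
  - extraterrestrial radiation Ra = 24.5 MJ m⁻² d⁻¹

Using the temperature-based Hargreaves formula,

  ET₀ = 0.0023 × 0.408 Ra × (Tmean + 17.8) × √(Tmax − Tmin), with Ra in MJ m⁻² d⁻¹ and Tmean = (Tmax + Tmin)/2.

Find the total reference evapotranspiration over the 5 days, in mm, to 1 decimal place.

Tmean = (33.3 + 13.8)/2 = 23.55 °C
0.408 Ra = 0.408 × 24.5 = 9.9960 mm/d equivalent
ET₀ = 0.0023 × 9.9960 × (23.55 + 17.8) × √19.5 = 0.0023 × 9.9960 × 41.35 × 4.4159 = 4.1981 mm/d
Over 5 days: 4.1981 × 5 = 20.991 mm

21.0 mm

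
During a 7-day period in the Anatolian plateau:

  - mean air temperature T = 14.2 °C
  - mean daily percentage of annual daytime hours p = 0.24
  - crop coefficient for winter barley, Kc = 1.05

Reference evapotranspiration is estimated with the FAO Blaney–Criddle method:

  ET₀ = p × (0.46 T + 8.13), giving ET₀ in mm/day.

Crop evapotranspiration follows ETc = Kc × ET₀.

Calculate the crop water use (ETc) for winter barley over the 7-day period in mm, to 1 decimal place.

25.9 mm

ET₀ = 0.24 × (0.46 × 14.2 + 8.13) = 0.24 × 14.662 = 3.5189 mm/d
ETc = Kc × ET₀ = 1.05 × 3.5189 = 3.6948 mm/d
Over 7 days: 3.6948 × 7 = 25.864 mm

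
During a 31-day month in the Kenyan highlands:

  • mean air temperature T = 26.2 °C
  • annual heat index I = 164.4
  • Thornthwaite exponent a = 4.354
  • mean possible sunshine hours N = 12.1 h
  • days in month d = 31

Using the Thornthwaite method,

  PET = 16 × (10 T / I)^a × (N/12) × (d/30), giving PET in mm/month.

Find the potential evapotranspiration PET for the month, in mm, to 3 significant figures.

10T/I = 10 × 26.2 / 164.4 = 1.5937
(10T/I)^a = 1.5937^4.354 = 7.6081
Uncorrected PET = 16 × 7.6081 = 121.730 mm
Correction = (N/12)(d/30) = (12.1/12)(31/30) = 1.0419
PET = 121.730 × 1.0419 = 126.830 mm/month

127 mm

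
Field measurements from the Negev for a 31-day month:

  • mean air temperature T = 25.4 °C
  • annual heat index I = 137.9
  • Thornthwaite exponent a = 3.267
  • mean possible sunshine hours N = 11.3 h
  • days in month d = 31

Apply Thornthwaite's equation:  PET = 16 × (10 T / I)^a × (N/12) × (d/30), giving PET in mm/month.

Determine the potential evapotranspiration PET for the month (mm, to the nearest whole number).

10T/I = 10 × 25.4 / 137.9 = 1.8419
(10T/I)^a = 1.8419^3.267 = 7.3557
Uncorrected PET = 16 × 7.3557 = 117.691 mm
Correction = (N/12)(d/30) = (11.3/12)(31/30) = 0.9731
PET = 117.691 × 0.9731 = 114.525 mm/month

115 mm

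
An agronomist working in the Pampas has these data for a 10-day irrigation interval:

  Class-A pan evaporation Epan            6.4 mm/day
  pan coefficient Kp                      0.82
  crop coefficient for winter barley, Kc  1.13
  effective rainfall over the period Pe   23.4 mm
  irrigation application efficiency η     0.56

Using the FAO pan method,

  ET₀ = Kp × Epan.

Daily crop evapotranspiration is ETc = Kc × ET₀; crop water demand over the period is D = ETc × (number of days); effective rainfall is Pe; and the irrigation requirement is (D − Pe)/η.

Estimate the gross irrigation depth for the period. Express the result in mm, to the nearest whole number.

ET₀ = 0.82 × 6.4 = 5.2480 mm/d
ETc = Kc × ET₀ = 1.13 × 5.2480 = 5.9302 mm/d
Crop demand D = ETc × 10 d = 5.9302 × 10 = 59.302 mm
D − Pe = 59.302 − 23.4 = 35.902 mm
Gross irrigation = 35.902 / 0.56 = 64.111 mm

64 mm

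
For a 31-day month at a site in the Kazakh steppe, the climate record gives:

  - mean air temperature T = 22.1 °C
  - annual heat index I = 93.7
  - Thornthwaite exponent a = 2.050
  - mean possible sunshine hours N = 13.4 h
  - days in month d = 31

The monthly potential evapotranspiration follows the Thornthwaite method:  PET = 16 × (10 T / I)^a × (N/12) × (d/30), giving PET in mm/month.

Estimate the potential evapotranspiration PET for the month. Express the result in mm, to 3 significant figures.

10T/I = 10 × 22.1 / 93.7 = 2.3586
(10T/I)^a = 2.3586^2.050 = 5.8069
Uncorrected PET = 16 × 5.8069 = 92.910 mm
Correction = (N/12)(d/30) = (13.4/12)(31/30) = 1.1539
PET = 92.910 × 1.1539 = 107.209 mm/month

107 mm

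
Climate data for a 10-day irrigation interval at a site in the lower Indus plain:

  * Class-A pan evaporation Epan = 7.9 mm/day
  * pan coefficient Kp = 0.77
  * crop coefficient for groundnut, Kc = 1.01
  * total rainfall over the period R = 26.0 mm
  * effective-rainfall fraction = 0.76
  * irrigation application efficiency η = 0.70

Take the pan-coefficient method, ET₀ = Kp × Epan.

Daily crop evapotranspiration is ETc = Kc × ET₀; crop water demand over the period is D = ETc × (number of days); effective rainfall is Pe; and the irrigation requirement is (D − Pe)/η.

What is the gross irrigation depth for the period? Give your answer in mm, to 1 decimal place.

ET₀ = 0.77 × 7.9 = 6.0830 mm/d
ETc = Kc × ET₀ = 1.01 × 6.0830 = 6.1438 mm/d
Crop demand D = ETc × 10 d = 6.1438 × 10 = 61.438 mm
Pe = 0.76 × 26.0 = 19.760 mm
D − Pe = 61.438 − 19.760 = 41.678 mm
Gross irrigation = 41.678 / 0.70 = 59.540 mm

59.5 mm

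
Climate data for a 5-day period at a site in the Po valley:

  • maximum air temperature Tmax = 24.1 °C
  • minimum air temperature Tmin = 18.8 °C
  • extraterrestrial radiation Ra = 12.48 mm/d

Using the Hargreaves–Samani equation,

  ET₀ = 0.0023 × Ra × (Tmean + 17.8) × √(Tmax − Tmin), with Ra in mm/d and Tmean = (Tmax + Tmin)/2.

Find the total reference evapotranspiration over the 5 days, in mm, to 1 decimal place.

13.0 mm

Tmean = (24.1 + 18.8)/2 = 21.45 °C
ET₀ = 0.0023 × 12.48 × (21.45 + 17.8) × √5.3 = 0.0023 × 12.48 × 39.25 × 2.3022 = 2.5937 mm/d
Over 5 days: 2.5937 × 5 = 12.969 mm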